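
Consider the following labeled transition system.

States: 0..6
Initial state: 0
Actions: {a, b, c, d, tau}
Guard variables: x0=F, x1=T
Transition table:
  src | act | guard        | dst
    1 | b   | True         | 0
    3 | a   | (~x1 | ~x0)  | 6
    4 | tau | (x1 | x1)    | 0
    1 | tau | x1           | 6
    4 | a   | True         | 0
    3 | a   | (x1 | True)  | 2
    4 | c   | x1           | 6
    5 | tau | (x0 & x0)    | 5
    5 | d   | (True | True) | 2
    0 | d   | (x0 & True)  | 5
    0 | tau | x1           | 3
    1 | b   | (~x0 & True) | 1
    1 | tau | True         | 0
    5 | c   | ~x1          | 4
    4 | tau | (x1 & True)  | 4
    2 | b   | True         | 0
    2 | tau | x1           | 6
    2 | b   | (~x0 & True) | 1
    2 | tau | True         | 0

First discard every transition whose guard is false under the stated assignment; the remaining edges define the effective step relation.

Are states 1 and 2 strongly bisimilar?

Bisimulation quotient by refinement:
  P[0] = {{0,1,2,3,4,5,6}}
  P[1] = {{0},{1,2},{3},{4},{5},{6}}
stable after 2 split(s): 6 block(s)
1∈{1,2}, 2∈{1,2}

Answer: BISIMILAR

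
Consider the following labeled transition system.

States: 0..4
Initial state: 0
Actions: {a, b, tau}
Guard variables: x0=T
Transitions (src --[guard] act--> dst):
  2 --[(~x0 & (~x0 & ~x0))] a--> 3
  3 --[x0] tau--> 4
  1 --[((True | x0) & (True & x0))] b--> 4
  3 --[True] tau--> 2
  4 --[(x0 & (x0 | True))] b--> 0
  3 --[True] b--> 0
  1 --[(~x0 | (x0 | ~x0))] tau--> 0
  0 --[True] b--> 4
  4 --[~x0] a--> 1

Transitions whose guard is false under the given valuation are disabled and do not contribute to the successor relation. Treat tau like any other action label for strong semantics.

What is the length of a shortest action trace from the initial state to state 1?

BFS to 1:
  L0 = {0}
  L1 = {4}
1 never appears.

Answer: UNREACHABLE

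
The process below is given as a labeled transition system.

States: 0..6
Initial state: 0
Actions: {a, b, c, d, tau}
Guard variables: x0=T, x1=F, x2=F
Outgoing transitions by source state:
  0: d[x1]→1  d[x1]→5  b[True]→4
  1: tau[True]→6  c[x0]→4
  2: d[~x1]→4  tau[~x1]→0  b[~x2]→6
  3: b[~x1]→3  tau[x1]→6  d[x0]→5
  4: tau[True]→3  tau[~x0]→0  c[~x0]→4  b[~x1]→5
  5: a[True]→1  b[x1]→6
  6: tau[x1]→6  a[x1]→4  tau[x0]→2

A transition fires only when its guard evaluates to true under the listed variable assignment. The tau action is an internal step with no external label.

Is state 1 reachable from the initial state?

After dropping false guards: 12 live edges.
Layer 0: {0}
Layer 1: {4}  cumulative {0,4}
Layer 2: {3,5}  cumulative {0,3,4,5}
Layer 3: {1}  cumulative {0,1,3,4,5}
Layer 4: {6}  cumulative {0,1,3,4,5,6}
Layer 5: {2}  cumulative {0,1,2,3,4,5,6}
Reach set: {0,1,2,3,4,5,6}
witness 1: b·b·a

Answer: REACHABLE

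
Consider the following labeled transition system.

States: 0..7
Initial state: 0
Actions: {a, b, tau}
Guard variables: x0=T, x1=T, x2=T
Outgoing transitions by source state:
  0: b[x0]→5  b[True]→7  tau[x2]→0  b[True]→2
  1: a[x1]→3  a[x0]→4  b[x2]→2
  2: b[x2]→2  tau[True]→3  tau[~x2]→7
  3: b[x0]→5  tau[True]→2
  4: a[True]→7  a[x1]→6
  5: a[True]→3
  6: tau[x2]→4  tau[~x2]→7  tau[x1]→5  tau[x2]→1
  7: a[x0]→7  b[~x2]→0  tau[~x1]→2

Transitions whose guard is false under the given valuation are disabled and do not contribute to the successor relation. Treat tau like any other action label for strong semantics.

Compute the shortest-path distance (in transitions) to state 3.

BFS to 3:
  Layer 0: {0}
  Layer 1: {2,5,7}
  Layer 2: {3}
first hit 3 at d=2 via b·tau

Answer: 2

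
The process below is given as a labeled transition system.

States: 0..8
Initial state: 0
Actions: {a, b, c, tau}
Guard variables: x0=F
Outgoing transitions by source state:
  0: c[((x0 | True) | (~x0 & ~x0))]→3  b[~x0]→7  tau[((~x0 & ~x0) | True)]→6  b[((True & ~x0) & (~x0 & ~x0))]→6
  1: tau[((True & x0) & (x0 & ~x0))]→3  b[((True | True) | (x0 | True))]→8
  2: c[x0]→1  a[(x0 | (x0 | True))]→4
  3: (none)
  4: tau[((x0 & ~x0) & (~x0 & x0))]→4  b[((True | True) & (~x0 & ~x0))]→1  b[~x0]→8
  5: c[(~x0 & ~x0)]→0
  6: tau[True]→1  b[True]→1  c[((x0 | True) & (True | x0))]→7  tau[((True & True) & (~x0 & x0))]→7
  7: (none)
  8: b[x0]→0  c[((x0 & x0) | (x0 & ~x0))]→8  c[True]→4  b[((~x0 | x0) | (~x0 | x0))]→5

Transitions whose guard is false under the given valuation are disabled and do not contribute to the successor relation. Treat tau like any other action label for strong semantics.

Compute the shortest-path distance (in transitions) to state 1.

Breadth-first toward 1:
  Layer 0: {0}
  Layer 1: {3,6,7}
  Layer 2: {1}
depth(1)=2, e.g. b·b

Answer: 2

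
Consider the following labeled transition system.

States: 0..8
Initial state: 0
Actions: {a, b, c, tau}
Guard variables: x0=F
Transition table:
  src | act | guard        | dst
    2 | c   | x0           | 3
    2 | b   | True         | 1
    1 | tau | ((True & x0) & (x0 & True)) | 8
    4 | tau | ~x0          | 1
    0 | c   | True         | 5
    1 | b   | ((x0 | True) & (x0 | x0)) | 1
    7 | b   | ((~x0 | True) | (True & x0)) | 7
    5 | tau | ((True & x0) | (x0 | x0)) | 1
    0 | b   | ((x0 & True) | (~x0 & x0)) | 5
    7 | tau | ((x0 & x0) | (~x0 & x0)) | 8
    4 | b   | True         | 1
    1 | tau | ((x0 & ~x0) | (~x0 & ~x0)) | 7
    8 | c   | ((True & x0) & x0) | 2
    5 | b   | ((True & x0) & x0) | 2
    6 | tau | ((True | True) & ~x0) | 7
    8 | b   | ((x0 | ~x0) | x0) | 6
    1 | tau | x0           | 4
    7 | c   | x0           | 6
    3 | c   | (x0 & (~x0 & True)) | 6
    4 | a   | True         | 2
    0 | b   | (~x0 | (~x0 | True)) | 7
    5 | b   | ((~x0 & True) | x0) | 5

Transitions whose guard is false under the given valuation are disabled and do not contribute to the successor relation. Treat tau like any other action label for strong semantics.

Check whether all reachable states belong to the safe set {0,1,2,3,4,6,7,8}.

Answer: INVARIANT VIOLATED at state 5

Working:
Safe = {0,1,2,3,4,6,7,8}
Reach set: {0,5,7}
  0: ✓
  5: outside
  7: ✓
reach 5 via c — violates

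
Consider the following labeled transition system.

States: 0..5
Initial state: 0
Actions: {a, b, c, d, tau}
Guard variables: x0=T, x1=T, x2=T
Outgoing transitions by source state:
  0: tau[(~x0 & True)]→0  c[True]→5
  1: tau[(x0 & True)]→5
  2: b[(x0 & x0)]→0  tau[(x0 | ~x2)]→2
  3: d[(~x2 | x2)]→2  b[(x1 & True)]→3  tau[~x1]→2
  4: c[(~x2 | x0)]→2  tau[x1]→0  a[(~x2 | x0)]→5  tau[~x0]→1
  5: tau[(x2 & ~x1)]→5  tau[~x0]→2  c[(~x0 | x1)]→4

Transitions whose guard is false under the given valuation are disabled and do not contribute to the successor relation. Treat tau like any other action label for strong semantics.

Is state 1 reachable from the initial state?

Answer: UNREACHABLE

Analysis:
10 transition(s) survive guard evaluation.
L0 = {0}
L1 = {5}  total {0,5}
L2 = {4}  total {0,4,5}
L3 = {2}  total {0,2,4,5}
Reachable = {0,2,4,5}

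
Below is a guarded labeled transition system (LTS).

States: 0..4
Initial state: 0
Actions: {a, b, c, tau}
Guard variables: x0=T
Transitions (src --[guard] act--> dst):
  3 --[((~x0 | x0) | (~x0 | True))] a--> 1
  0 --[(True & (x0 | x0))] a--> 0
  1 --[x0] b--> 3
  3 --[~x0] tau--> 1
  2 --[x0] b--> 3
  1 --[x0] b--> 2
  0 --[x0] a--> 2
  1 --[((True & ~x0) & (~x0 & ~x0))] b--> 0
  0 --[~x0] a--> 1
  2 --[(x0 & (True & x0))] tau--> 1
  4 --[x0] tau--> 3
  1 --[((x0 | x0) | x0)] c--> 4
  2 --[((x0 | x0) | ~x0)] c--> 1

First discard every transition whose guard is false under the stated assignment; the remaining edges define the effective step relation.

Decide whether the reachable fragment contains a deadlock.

Answer: DEADLOCK-FREE

Working:
R = {0,1,2,3,4}
  0: a→0  a→2  [2 out]
  1: b→2  b→3  c→4  [3 out]
  2: b→3  c→1  tau→1  [3 out]
  3: a→1  [1 out]
  4: tau→3  [1 out]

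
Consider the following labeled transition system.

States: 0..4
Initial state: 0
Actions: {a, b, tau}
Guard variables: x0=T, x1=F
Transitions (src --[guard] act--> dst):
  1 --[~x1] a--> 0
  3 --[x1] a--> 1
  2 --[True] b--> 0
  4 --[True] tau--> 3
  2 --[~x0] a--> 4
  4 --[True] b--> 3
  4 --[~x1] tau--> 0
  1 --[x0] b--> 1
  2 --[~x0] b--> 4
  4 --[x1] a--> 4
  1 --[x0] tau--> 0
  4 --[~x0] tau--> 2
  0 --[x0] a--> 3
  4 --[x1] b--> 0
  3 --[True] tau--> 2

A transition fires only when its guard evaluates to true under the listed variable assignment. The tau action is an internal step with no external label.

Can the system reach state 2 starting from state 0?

9 transition(s) survive guard evaluation.
L0 = {0}
L1 = {3}  now seen {0,3}
L2 = {2}  now seen {0,2,3}
Reachable = {0,2,3}
trace reaching 2: a·tau

Answer: REACHABLE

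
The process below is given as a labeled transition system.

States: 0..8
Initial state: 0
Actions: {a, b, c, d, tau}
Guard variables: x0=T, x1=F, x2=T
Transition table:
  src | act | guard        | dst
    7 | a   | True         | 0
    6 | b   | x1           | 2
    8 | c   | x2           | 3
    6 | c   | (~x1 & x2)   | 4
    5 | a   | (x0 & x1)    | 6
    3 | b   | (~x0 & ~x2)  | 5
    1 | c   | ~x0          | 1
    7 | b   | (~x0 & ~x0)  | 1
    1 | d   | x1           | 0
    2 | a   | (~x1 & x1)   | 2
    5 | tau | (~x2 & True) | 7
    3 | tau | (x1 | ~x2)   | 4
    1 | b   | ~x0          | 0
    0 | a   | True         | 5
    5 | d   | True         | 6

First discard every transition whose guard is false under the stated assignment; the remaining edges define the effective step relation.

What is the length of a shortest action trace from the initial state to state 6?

Layered search for 6:
  Layer 0: {0}
  Layer 1: {5}
  Layer 2: {6}
depth(6)=2, e.g. a·d

Answer: 2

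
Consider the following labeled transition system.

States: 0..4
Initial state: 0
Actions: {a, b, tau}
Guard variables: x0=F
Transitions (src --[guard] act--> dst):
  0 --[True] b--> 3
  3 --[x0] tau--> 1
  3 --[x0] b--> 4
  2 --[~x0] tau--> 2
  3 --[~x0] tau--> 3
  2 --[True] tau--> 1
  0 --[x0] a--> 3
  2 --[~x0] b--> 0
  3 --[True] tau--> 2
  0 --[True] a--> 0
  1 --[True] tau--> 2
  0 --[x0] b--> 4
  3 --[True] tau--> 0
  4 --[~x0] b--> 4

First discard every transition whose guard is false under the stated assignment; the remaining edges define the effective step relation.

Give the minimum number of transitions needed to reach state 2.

Breadth-first toward 2:
  depth 0: {0}
  depth 1: {3}
  depth 2: {2}
depth(2)=2, e.g. b·tau

Answer: 2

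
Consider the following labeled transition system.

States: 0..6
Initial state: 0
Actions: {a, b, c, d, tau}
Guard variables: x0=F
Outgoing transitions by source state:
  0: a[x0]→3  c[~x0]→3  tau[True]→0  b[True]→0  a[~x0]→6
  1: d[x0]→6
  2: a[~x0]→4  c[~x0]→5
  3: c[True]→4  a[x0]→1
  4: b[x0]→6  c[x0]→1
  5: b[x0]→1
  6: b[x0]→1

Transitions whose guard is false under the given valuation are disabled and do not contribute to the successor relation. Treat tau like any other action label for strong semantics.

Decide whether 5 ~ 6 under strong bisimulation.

Bisimulation quotient by refinement:
  round 0: {{0,1,2,3,4,5,6}}
  round 1: {{0},{1,4,5,6},{2},{3}}
stable after 2 split(s): 4 block(s)
class of 5: {1,4,5,6}; class of 6: {1,4,5,6}

Answer: BISIMILAR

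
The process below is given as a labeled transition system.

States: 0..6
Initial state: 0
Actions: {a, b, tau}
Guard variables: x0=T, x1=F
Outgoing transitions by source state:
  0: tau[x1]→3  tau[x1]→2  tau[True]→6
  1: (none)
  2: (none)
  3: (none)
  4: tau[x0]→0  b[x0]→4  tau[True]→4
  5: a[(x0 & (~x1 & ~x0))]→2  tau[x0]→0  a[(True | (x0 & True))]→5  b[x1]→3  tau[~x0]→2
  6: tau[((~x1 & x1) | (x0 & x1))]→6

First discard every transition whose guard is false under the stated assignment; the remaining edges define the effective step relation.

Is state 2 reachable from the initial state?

Answer: UNREACHABLE

Trace:
After dropping false guards: 6 live edges.
L0 = {0}
L1 = {6}  total {0,6}
Reachable = {0,6}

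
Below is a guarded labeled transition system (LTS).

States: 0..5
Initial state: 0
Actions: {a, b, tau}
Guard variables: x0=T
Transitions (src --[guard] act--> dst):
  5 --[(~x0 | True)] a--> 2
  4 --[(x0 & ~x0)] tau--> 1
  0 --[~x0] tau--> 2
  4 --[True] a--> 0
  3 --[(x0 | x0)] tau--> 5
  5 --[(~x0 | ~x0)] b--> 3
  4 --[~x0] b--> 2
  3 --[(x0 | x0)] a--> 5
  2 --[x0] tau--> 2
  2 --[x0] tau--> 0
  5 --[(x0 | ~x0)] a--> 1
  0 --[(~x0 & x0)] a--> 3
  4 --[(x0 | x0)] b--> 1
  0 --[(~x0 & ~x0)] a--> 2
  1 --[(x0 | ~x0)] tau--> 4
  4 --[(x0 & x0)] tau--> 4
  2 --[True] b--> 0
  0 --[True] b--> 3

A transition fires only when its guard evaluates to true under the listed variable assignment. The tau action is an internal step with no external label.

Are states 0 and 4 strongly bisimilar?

Answer: NOT BISIMILAR

Trace:
Refine partition for ~:
  round 0: {{0,1,2,3,4,5}}
  round 1: {{0},{1},{2},{3},{4},{5}}
stable after 2 split(s): 6 block(s)
[0]={0}  [4]={4}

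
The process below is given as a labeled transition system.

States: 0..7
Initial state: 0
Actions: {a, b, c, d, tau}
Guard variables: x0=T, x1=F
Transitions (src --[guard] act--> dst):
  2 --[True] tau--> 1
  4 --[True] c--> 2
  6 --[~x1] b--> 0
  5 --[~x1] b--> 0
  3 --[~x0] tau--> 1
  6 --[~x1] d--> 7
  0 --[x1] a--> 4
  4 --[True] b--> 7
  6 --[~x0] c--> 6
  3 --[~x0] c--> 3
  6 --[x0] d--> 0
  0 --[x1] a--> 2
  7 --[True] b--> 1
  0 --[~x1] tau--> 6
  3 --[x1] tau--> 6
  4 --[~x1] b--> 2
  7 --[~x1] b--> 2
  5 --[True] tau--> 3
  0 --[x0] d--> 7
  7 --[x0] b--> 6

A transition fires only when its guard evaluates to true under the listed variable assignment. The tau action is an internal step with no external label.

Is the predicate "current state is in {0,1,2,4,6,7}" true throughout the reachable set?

Answer: INVARIANT HOLDS

Trace:
Safe = {0,1,2,4,6,7}
Reachable = {0,1,2,6,7}
  0: safe
  1: safe
  2: safe
  6: safe
  7: safe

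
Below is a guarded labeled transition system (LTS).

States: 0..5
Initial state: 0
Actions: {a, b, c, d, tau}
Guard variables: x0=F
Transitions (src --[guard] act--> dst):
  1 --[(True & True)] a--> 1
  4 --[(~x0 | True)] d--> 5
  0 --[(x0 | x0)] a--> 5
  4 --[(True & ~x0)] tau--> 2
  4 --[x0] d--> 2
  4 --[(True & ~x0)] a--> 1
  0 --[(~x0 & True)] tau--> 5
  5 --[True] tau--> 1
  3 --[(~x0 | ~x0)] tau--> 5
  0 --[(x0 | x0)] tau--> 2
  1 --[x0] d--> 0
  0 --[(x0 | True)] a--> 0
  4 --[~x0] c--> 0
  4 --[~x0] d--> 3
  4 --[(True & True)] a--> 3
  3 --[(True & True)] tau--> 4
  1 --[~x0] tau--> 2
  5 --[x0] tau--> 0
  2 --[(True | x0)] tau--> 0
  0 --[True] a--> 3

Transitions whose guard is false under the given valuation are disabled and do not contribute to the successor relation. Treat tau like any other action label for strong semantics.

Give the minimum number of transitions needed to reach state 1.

Answer: 2

Analysis:
Layered search for 1:
  Layer 0: {0}
  Layer 1: {3,5}
  Layer 2: {1,4}
first hit 1 at d=2 via tau·tau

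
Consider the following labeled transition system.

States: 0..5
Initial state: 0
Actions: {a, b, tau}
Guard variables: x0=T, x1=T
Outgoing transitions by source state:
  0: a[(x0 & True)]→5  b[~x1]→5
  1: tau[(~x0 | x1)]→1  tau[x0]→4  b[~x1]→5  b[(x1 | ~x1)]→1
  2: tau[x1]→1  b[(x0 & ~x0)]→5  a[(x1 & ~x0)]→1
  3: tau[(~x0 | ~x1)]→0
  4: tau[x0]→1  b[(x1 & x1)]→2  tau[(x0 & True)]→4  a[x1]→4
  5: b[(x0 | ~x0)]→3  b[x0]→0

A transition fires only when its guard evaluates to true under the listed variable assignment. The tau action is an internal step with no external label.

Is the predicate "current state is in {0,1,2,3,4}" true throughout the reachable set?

Safe = {0,1,2,3,4}
Reach set: {0,3,5}
  0: safe
  3: safe
  5: ✗ unsafe
witness against invariant: a → 5

Answer: INVARIANT VIOLATED at state 5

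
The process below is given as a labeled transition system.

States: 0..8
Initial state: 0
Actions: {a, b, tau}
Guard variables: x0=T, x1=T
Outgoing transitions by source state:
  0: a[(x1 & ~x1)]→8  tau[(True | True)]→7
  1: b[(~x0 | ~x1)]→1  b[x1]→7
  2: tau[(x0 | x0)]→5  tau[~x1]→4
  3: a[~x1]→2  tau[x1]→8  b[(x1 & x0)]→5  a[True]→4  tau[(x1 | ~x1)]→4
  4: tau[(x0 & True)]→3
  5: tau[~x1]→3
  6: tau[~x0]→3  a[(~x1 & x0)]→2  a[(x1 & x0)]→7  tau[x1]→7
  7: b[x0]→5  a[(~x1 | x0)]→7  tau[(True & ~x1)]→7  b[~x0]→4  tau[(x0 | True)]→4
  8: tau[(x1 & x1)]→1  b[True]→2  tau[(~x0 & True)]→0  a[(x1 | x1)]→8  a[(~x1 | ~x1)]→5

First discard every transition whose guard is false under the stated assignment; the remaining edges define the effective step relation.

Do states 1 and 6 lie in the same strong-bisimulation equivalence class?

Refine partition for ~:
  round 0: {{0,1,2,3,4,5,6,7,8}}
  round 1: {{0,2,4},{1},{3,7,8},{5},{6}}
  round 2: {{0,4},{1},{2},{3},{5},{6},{7},{8}}
  round 3: {{0},{1},{2},{3},{4},{5},{6},{7},{8}}
stable after 4 split(s): 9 block(s)
1∈{1}, 6∈{6}

Answer: NOT BISIMILAR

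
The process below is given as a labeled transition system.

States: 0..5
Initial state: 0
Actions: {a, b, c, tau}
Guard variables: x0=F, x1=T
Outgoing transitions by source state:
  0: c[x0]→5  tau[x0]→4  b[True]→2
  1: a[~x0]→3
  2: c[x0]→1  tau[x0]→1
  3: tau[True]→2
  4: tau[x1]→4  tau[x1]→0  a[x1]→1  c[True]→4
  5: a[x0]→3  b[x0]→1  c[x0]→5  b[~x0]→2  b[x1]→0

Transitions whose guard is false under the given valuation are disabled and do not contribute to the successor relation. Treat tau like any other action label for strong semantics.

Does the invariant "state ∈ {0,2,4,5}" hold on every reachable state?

Answer: INVARIANT HOLDS

Working:
Inv-set: {0,2,4,5}
R = {0,2}
  0: ok
  2: ok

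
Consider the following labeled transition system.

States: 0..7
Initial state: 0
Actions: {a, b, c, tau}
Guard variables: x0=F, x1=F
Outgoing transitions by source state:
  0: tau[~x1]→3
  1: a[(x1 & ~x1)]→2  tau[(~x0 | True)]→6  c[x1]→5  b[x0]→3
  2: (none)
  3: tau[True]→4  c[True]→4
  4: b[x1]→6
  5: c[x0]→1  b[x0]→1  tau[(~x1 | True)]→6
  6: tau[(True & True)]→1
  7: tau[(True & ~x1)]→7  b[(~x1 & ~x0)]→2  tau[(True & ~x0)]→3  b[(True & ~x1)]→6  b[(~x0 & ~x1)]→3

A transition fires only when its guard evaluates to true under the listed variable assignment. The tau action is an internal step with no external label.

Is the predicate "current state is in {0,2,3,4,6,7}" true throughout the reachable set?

Answer: INVARIANT HOLDS

Analysis:
Inv-set: {0,2,3,4,6,7}
Reach set: {0,3,4}
  0: safe
  3: safe
  4: safe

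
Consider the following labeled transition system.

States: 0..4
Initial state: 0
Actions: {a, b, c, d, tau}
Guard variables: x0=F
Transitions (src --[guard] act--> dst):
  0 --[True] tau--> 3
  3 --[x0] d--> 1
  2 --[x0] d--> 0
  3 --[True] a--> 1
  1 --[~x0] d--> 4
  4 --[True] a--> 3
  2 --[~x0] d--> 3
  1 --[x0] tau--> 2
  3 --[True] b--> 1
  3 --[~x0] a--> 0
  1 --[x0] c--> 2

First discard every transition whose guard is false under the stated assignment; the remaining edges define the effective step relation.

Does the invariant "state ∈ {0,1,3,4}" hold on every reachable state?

Allowed set {0,1,3,4}
Reachable = {0,1,3,4}
  0: ok
  1: ok
  3: ok
  4: ok

Answer: INVARIANT HOLDS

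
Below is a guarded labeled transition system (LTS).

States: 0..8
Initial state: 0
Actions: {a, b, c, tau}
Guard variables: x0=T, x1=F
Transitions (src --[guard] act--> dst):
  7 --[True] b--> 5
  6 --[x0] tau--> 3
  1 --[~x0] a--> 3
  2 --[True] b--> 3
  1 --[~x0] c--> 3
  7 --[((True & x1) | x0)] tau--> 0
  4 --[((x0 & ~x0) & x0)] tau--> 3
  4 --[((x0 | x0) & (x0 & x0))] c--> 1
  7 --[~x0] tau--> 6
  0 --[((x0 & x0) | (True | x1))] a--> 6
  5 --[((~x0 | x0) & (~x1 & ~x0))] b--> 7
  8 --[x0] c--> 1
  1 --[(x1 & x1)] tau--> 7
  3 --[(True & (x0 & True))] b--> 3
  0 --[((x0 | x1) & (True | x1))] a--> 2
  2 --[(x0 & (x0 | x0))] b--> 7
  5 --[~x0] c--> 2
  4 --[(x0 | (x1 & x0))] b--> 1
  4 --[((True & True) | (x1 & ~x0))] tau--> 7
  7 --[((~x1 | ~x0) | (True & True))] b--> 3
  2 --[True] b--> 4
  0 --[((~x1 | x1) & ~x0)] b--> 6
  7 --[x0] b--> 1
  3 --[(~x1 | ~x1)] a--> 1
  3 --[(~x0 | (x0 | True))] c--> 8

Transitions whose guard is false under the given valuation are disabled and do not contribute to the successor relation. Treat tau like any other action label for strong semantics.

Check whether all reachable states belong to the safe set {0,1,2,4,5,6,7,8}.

Safe = {0,1,2,4,5,6,7,8}
Reachable = {0,1,2,3,4,5,6,7,8}
  0: ✓
  1: ✓
  2: ✓
  3: ✗ unsafe
  4: ✓
  5: ✓
  6: ✓
  7: ✓
  8: ✓
witness against invariant: a·b → 3

Answer: INVARIANT VIOLATED at state 3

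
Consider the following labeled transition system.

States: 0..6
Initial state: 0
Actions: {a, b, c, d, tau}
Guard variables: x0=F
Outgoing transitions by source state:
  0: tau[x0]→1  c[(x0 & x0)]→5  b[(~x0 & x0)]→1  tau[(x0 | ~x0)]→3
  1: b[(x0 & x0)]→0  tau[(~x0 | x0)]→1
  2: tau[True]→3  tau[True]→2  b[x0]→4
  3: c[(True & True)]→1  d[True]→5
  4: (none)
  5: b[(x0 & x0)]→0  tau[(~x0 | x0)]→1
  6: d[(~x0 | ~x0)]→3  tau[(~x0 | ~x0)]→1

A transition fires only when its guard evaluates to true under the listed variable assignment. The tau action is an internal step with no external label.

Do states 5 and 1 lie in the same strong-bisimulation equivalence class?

Bisimulation quotient by refinement:
  P[0] = {{0,1,2,3,4,5,6}}
  P[1] = {{0,1,2,5},{3},{4},{6}}
  P[2] = {{0},{1,5},{2},{3},{4},{6}}
6 equivalence class(es) (converged in 3)
[5]={1,5}  [1]={1,5}

Answer: BISIMILAR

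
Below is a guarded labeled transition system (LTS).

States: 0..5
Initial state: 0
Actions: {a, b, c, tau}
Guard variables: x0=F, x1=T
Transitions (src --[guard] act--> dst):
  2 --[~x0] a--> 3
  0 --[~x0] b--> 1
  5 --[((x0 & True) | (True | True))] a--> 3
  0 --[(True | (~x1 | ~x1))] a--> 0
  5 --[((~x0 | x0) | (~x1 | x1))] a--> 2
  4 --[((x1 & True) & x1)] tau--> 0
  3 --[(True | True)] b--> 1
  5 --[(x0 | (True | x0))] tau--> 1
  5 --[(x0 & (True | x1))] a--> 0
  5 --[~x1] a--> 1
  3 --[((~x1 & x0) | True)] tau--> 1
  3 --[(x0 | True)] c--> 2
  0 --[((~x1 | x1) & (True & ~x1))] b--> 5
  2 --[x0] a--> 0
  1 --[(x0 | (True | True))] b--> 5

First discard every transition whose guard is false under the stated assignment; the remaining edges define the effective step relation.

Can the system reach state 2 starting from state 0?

Answer: REACHABLE

Analysis:
11 transition(s) survive guard evaluation.
depth 0: {0}
depth 1: {1}  total {0,1}
depth 2: {5}  total {0,1,5}
depth 3: {2,3}  total {0,1,2,3,5}
Reach set: {0,1,2,3,5}
trace reaching 2: b·b·a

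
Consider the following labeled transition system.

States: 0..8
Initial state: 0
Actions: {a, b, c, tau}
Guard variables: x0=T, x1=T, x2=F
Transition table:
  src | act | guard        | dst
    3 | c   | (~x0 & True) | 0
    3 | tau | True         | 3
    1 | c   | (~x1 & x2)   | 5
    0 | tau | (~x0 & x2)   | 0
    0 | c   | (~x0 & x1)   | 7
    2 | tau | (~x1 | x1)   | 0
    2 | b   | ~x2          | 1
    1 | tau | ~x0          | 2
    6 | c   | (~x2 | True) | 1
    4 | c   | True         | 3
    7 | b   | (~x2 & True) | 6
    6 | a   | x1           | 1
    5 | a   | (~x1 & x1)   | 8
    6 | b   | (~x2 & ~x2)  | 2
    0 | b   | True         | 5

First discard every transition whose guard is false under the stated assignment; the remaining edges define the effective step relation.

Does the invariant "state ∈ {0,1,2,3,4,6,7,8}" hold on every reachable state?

Safe = {0,1,2,3,4,6,7,8}
R = {0,5}
  0: ok
  5: ✗ unsafe
counterexample path to 5: b

Answer: INVARIANT VIOLATED at state 5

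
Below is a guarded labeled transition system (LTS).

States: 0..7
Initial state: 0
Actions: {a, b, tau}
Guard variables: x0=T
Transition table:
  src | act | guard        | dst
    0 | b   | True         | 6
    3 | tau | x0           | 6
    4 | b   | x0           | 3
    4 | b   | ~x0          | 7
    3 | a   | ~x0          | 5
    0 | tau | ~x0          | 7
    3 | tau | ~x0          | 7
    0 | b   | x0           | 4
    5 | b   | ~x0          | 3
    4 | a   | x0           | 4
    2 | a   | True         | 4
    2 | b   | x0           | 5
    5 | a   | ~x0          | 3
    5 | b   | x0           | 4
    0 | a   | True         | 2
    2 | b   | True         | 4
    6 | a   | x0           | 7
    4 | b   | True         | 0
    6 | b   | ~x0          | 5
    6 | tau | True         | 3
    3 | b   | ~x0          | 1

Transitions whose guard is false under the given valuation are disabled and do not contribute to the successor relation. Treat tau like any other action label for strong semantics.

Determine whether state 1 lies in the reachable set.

Answer: UNREACHABLE

Working:
13 transition(s) survive guard evaluation.
depth 0: {0}
depth 1: {2,4,6}  now seen {0,2,4,6}
depth 2: {3,5,7}  now seen {0,2,3,4,5,6,7}
R = {0,2,3,4,5,6,7}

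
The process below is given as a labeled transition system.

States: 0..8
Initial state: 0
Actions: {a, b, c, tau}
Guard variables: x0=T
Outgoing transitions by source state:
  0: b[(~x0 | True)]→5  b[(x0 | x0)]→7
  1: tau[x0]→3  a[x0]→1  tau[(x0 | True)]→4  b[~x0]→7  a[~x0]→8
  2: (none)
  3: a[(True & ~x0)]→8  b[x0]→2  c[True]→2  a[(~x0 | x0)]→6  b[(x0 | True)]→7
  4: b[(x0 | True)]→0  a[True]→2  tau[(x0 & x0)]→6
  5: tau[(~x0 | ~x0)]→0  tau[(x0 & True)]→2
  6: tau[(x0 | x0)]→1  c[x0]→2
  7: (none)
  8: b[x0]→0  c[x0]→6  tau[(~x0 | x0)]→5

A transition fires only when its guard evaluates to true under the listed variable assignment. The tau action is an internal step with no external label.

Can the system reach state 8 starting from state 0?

After dropping false guards: 18 live edges.
Layer 0: {0}
Layer 1: {5,7}  now seen {0,5,7}
Layer 2: {2}  now seen {0,2,5,7}
Reachable = {0,2,5,7}

Answer: UNREACHABLE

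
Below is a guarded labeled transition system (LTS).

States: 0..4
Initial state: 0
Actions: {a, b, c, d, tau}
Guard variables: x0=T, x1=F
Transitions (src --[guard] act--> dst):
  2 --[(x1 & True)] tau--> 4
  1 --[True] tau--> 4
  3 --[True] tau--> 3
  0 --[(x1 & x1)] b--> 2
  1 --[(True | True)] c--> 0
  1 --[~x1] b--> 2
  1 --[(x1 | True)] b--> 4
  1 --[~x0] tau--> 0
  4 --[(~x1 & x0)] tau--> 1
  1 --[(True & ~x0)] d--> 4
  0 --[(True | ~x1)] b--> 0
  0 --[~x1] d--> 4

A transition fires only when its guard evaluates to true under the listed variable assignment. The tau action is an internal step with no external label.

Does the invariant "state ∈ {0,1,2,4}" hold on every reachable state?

Answer: INVARIANT HOLDS

Analysis:
Allowed set {0,1,2,4}
R = {0,1,2,4}
  0: safe
  1: safe
  2: safe
  4: safe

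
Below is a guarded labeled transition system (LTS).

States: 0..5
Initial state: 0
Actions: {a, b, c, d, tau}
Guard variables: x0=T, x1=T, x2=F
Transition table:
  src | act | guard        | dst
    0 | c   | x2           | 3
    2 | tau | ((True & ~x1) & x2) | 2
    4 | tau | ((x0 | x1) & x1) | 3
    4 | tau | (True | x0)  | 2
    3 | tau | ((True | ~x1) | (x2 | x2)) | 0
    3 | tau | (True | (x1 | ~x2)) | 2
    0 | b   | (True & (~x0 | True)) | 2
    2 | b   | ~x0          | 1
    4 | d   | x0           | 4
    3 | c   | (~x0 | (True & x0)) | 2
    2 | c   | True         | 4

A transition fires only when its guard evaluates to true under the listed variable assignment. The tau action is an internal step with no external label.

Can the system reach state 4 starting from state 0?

Answer: REACHABLE

Analysis:
After dropping false guards: 8 live edges.
depth 0: {0}
depth 1: {2}  now seen {0,2}
depth 2: {4}  now seen {0,2,4}
depth 3: {3}  now seen {0,2,3,4}
Reach set: {0,2,3,4}
trace reaching 4: b·c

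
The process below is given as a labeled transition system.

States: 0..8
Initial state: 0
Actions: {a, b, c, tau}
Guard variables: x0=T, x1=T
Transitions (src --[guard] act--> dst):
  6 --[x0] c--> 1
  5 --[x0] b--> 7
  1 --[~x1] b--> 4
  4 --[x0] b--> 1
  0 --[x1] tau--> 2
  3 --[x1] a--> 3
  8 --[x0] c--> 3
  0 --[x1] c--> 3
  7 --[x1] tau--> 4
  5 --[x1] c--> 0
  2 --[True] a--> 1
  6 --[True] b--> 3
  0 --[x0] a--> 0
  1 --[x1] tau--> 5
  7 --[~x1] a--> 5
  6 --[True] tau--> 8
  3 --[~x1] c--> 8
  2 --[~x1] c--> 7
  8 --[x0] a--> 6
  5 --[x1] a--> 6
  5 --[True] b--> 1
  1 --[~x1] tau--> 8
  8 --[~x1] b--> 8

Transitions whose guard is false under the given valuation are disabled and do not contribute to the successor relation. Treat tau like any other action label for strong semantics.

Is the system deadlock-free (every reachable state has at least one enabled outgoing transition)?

Reachable = {0,1,2,3,4,5,6,7,8}
  0: a→0  c→3  tau→2  [deg 3]
  1: tau→5  [deg 1]
  2: a→1  [deg 1]
  3: a→3  [deg 1]
  4: b→1  [deg 1]
  5: a→6  b→1  b→7  c→0  [deg 4]
  6: b→3  c→1  tau→8  [deg 3]
  7: tau→4  [deg 1]
  8: a→6  c→3  [deg 2]

Answer: DEADLOCK-FREE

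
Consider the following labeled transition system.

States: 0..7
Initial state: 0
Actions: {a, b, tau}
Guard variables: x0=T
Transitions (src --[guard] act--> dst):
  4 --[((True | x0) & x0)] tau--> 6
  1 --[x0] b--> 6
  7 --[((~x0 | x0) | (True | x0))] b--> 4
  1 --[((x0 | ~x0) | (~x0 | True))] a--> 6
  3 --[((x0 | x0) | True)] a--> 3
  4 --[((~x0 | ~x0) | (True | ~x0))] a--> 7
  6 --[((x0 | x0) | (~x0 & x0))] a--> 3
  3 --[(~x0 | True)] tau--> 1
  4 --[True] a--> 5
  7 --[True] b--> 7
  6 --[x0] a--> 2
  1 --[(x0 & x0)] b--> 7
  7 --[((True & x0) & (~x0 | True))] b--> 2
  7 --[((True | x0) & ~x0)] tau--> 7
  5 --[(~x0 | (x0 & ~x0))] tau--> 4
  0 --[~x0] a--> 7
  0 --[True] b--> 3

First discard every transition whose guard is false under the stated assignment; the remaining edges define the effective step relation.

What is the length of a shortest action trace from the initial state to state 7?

Answer: 3

Trace:
BFS to 7:
  depth 0: {0}
  depth 1: {3}
  depth 2: {1}
  depth 3: {6,7}
depth(7)=3, e.g. b·tau·b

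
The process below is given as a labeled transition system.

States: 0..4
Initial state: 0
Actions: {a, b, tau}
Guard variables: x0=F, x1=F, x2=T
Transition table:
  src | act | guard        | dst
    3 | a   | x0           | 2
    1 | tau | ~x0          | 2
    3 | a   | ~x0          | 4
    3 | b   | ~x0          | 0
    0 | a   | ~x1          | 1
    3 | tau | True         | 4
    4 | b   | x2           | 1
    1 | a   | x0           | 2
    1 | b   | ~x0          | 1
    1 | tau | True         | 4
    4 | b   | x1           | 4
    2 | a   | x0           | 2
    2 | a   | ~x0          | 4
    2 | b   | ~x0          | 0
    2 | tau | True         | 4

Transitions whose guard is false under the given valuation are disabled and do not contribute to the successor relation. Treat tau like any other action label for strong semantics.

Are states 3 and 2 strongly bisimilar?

Answer: BISIMILAR

Analysis:
Refine partition for ~:
  π0 = {{0,1,2,3,4}}
  π1 = {{0},{1},{2,3},{4}}
stable after 2 split(s): 4 block(s)
3∈{2,3}, 2∈{2,3}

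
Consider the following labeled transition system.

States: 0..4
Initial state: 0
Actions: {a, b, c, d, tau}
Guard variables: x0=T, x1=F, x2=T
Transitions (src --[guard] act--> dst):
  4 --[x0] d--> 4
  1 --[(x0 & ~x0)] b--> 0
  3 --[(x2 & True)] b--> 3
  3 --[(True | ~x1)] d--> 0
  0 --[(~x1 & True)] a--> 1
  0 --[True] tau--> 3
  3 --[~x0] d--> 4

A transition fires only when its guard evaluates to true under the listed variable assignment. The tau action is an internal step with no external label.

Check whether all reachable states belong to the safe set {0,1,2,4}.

Answer: INVARIANT VIOLATED at state 3

Trace:
Inv-set: {0,1,2,4}
R = {0,1,3}
  0: safe
  1: safe
  3: outside
witness against invariant: tau → 3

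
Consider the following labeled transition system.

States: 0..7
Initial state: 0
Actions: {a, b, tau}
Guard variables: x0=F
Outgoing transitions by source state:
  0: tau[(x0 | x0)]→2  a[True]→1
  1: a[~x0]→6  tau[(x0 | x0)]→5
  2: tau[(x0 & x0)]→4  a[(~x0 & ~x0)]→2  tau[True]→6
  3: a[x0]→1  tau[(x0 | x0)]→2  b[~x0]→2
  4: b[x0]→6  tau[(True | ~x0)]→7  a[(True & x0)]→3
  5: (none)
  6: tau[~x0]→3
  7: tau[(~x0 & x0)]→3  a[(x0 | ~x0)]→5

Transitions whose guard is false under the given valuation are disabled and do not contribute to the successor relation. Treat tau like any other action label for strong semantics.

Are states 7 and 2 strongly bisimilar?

Answer: NOT BISIMILAR

Trace:
Bisimulation quotient by refinement:
  π0 = {{0,1,2,3,4,5,6,7}}
  π1 = {{0,1,7},{2},{3},{4,6},{5}}
  π2 = {{0},{1},{2},{3},{4},{5},{6},{7}}
Fixed point at round 3; 8 class(es).
class of 7: {7}; class of 2: {2}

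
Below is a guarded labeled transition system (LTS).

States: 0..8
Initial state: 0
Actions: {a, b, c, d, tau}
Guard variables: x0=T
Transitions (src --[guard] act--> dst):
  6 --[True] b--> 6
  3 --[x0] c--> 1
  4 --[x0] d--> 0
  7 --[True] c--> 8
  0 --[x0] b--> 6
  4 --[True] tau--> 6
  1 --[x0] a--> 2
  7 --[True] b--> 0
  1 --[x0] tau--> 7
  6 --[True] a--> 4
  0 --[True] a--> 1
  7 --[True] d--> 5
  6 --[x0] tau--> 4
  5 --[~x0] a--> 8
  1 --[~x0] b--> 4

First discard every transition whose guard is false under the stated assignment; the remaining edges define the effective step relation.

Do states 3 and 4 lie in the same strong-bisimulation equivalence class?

Answer: NOT BISIMILAR

Analysis:
Bisimulation quotient by refinement:
  round 0: {{0,1,2,3,4,5,6,7,8}}
  round 1: {{0},{1},{2,5,8},{3},{4},{6},{7}}
7 equivalence class(es) (converged in 2)
[3]={3}  [4]={4}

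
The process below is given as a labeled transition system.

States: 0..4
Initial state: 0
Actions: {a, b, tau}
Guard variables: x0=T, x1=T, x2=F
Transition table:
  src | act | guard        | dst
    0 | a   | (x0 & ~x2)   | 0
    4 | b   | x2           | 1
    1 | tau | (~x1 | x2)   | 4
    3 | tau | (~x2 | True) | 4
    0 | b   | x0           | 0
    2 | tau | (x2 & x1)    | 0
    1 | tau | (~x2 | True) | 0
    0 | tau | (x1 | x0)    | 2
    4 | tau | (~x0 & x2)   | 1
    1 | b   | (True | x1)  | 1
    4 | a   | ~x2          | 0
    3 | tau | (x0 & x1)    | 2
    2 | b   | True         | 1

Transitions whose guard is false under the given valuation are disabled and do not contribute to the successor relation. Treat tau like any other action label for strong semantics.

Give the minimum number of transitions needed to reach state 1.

Answer: 2

Working:
BFS to 1:
  depth 0: {0}
  depth 1: {2}
  depth 2: {1}
depth(1)=2, e.g. tau·b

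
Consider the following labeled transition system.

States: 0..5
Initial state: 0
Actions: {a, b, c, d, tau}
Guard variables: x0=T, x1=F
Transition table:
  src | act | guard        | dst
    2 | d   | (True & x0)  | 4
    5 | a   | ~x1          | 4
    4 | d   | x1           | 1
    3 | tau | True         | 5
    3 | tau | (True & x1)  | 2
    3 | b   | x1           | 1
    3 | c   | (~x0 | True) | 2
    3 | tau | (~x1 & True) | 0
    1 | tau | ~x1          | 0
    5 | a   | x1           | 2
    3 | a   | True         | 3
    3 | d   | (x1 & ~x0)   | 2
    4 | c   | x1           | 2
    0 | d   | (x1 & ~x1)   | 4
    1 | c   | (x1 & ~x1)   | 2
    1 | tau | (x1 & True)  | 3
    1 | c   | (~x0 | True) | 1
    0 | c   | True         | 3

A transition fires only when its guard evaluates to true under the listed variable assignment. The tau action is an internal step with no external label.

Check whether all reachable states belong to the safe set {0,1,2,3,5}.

Inv-set: {0,1,2,3,5}
R = {0,2,3,4,5}
  0: safe
  2: safe
  3: safe
  4: VIOLATES
  5: safe
reach 4 via c·tau·a — violates

Answer: INVARIANT VIOLATED at state 4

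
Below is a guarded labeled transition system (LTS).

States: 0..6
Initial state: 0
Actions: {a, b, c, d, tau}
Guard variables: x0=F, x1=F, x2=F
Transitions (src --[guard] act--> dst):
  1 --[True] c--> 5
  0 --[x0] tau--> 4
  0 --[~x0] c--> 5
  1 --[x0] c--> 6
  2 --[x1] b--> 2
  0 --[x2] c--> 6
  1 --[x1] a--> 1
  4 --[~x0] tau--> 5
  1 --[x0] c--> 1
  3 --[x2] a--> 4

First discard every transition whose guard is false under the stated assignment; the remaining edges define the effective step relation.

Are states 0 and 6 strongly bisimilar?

Refine partition for ~:
  P[0] = {{0,1,2,3,4,5,6}}
  P[1] = {{0,1},{2,3,5,6},{4}}
Fixed point at round 2; 3 class(es).
0∈{0,1}, 6∈{2,3,5,6}

Answer: NOT BISIMILAR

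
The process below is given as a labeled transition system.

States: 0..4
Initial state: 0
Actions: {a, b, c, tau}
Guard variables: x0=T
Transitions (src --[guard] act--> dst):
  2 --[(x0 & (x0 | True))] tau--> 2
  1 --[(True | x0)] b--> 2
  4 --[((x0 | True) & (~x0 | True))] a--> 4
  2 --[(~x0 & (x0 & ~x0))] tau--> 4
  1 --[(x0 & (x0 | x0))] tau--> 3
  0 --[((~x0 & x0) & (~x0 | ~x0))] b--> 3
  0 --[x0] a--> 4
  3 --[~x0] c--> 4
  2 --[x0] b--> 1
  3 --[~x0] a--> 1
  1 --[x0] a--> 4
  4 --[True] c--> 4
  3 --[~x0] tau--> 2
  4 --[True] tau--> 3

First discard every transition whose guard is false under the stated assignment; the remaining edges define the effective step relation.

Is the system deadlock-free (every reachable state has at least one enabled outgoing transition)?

Reachable = {0,3,4}
  0: a→4  [deg 1]
  3: ∅  [no exit]
  4: a→4  c→4  tau→3  [deg 3]
trace reaching 3: a·tau

Answer: DEADLOCK at state 3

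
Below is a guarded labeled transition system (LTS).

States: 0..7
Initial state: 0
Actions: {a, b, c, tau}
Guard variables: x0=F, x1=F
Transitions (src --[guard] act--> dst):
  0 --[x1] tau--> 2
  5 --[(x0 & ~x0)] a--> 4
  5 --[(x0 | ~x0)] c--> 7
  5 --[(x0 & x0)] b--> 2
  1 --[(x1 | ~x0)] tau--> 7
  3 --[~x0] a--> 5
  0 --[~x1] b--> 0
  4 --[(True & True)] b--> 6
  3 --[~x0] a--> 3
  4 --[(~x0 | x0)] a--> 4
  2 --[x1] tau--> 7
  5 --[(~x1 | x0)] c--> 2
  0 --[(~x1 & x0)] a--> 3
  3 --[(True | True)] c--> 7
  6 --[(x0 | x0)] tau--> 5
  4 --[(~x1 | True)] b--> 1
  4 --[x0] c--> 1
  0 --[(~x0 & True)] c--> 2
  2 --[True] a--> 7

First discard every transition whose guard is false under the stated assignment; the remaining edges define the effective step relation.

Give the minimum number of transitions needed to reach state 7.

Answer: 2

Analysis:
BFS to 7:
  depth 0: {0}
  depth 1: {2}
  depth 2: {7}
depth(7)=2, e.g. c·a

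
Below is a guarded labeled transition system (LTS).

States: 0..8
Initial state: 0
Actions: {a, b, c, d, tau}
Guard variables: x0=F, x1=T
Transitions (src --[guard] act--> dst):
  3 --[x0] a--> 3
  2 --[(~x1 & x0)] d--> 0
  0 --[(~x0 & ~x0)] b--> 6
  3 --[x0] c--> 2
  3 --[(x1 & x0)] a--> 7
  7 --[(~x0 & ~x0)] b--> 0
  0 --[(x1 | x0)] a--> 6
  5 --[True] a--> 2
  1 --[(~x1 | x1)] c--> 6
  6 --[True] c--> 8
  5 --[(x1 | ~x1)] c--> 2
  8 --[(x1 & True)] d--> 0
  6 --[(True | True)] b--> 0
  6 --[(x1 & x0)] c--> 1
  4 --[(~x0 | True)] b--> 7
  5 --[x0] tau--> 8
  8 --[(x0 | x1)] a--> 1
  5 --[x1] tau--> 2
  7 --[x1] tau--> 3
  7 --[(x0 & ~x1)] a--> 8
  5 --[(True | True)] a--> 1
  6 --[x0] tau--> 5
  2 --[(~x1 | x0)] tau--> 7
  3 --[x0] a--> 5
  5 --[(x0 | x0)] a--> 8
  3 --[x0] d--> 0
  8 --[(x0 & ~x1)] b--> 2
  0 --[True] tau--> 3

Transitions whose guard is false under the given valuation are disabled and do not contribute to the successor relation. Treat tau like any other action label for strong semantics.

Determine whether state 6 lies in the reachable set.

15 transition(s) survive guard evaluation.
depth 0: {0}
depth 1: {3,6}  total {0,3,6}
depth 2: {8}  total {0,3,6,8}
depth 3: {1}  total {0,1,3,6,8}
Reachable = {0,1,3,6,8}
witness 6: b

Answer: REACHABLE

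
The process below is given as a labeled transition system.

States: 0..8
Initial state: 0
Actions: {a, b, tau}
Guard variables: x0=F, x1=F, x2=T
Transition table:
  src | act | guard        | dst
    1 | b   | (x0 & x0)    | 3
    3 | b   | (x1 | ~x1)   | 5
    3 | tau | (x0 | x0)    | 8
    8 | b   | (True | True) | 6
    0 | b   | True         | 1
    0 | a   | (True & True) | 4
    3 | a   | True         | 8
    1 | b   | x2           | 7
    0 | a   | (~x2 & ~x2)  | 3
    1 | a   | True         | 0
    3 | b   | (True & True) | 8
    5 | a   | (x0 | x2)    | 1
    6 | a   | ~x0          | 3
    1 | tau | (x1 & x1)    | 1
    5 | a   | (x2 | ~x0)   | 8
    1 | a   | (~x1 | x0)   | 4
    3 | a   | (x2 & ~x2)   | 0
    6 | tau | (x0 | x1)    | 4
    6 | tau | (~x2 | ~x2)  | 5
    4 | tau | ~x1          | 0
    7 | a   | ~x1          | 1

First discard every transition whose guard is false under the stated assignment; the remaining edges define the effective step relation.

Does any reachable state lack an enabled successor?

Reachable = {0,1,4,7}
  0: a→4  b→1  [deg 2]
  1: a→0  a→4  b→7  [deg 3]
  4: tau→0  [deg 1]
  7: a→1  [deg 1]

Answer: DEADLOCK-FREE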